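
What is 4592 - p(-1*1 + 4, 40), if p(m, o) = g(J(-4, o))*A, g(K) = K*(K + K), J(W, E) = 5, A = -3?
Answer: 4742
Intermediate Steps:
g(K) = 2*K² (g(K) = K*(2*K) = 2*K²)
p(m, o) = -150 (p(m, o) = (2*5²)*(-3) = (2*25)*(-3) = 50*(-3) = -150)
4592 - p(-1*1 + 4, 40) = 4592 - 1*(-150) = 4592 + 150 = 4742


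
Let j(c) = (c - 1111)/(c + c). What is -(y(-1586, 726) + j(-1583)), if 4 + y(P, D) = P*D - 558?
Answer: 1823611487/1583 ≈ 1.1520e+6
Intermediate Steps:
j(c) = (-1111 + c)/(2*c) (j(c) = (-1111 + c)/((2*c)) = (-1111 + c)*(1/(2*c)) = (-1111 + c)/(2*c))
y(P, D) = -562 + D*P (y(P, D) = -4 + (P*D - 558) = -4 + (D*P - 558) = -4 + (-558 + D*P) = -562 + D*P)
-(y(-1586, 726) + j(-1583)) = -((-562 + 726*(-1586)) + (1/2)*(-1111 - 1583)/(-1583)) = -((-562 - 1151436) + (1/2)*(-1/1583)*(-2694)) = -(-1151998 + 1347/1583) = -1*(-1823611487/1583) = 1823611487/1583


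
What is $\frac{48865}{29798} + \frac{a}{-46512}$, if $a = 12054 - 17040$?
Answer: $\frac{67260603}{38499016} \approx 1.7471$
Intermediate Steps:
$a = -4986$ ($a = 12054 - 17040 = -4986$)
$\frac{48865}{29798} + \frac{a}{-46512} = \frac{48865}{29798} - \frac{4986}{-46512} = 48865 \cdot \frac{1}{29798} - - \frac{277}{2584} = \frac{48865}{29798} + \frac{277}{2584} = \frac{67260603}{38499016}$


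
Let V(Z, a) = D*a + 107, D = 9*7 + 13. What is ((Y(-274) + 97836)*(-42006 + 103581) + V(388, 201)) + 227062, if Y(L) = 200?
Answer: 6036809145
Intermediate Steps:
D = 76 (D = 63 + 13 = 76)
V(Z, a) = 107 + 76*a (V(Z, a) = 76*a + 107 = 107 + 76*a)
((Y(-274) + 97836)*(-42006 + 103581) + V(388, 201)) + 227062 = ((200 + 97836)*(-42006 + 103581) + (107 + 76*201)) + 227062 = (98036*61575 + (107 + 15276)) + 227062 = (6036566700 + 15383) + 227062 = 6036582083 + 227062 = 6036809145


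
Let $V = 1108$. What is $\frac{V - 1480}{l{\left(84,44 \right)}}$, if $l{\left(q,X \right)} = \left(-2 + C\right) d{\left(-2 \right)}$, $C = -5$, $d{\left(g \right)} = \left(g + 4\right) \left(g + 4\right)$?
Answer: $\frac{93}{7} \approx 13.286$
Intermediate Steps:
$d{\left(g \right)} = \left(4 + g\right)^{2}$ ($d{\left(g \right)} = \left(4 + g\right) \left(4 + g\right) = \left(4 + g\right)^{2}$)
$l{\left(q,X \right)} = -28$ ($l{\left(q,X \right)} = \left(-2 - 5\right) \left(4 - 2\right)^{2} = - 7 \cdot 2^{2} = \left(-7\right) 4 = -28$)
$\frac{V - 1480}{l{\left(84,44 \right)}} = \frac{1108 - 1480}{-28} = \left(1108 - 1480\right) \left(- \frac{1}{28}\right) = \left(-372\right) \left(- \frac{1}{28}\right) = \frac{93}{7}$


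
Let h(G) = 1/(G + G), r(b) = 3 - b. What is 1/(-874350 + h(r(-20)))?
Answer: -46/40220099 ≈ -1.1437e-6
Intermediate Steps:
h(G) = 1/(2*G)
1/(-874350 + h(r(-20))) = 1/(-874350 + 1/(2*(3 - 1*(-20)))) = 1/(-874350 + 1/(2*(3 + 20))) = 1/(-874350 + (1/2)/23) = 1/(-874350 + (1/2)*(1/23)) = 1/(-874350 + 1/46) = 1/(-40220099/46) = -46/40220099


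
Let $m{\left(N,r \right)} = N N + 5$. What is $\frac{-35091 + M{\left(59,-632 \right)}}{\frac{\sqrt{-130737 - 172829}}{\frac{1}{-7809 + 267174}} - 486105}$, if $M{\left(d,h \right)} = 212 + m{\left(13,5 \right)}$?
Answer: $\frac{20448817}{24752948860935} + \frac{10910621 i \sqrt{303566}}{24752948860935} \approx 8.2612 \cdot 10^{-7} + 0.00024286 i$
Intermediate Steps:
$m{\left(N,r \right)} = 5 + N^{2}$ ($m{\left(N,r \right)} = N^{2} + 5 = 5 + N^{2}$)
$M{\left(d,h \right)} = 386$ ($M{\left(d,h \right)} = 212 + \left(5 + 13^{2}\right) = 212 + \left(5 + 169\right) = 212 + 174 = 386$)
$\frac{-35091 + M{\left(59,-632 \right)}}{\frac{\sqrt{-130737 - 172829}}{\frac{1}{-7809 + 267174}} - 486105} = \frac{-35091 + 386}{\frac{\sqrt{-130737 - 172829}}{\frac{1}{-7809 + 267174}} - 486105} = - \frac{34705}{\frac{\sqrt{-303566}}{\frac{1}{259365}} - 486105} = - \frac{34705}{i \sqrt{303566} \frac{1}{\frac{1}{259365}} - 486105} = - \frac{34705}{i \sqrt{303566} \cdot 259365 - 486105} = - \frac{34705}{259365 i \sqrt{303566} - 486105} = - \frac{34705}{-486105 + 259365 i \sqrt{303566}}$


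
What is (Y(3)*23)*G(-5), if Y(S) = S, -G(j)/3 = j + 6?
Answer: -207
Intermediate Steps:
G(j) = -18 - 3*j (G(j) = -3*(j + 6) = -3*(6 + j) = -18 - 3*j)
(Y(3)*23)*G(-5) = (3*23)*(-18 - 3*(-5)) = 69*(-18 + 15) = 69*(-3) = -207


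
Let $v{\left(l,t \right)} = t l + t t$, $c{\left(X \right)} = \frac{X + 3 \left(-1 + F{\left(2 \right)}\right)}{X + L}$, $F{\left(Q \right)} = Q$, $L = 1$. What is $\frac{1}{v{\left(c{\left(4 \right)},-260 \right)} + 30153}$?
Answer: $\frac{1}{97389} \approx 1.0268 \cdot 10^{-5}$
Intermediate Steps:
$c{\left(X \right)} = \frac{3 + X}{1 + X}$ ($c{\left(X \right)} = \frac{X + 3 \left(-1 + 2\right)}{X + 1} = \frac{X + 3 \cdot 1}{1 + X} = \frac{X + 3}{1 + X} = \frac{3 + X}{1 + X}$)
$v{\left(l,t \right)} = t^{2} + l t$ ($v{\left(l,t \right)} = l t + t^{2} = t^{2} + l t$)
$\frac{1}{v{\left(c{\left(4 \right)},-260 \right)} + 30153} = \frac{1}{- 260 \left(\frac{3 + 4}{1 + 4} - 260\right) + 30153} = \frac{1}{- 260 \left(\frac{1}{5} \cdot 7 - 260\right) + 30153} = \frac{1}{- 260 \left(\frac{7}{5} - 260\right) + 30153} = \frac{1}{\left(-260\right) \left(- \frac{1293}{5}\right) + 30153} = \frac{1}{67236 + 30153} = \frac{1}{97389}$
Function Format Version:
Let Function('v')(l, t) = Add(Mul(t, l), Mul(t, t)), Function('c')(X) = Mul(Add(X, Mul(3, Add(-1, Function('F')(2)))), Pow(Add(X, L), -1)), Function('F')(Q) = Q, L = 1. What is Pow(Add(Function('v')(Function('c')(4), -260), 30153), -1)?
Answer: Rational(1, 97389) ≈ 1.0268e-5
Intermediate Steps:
Function('c')(X) = Mul(Pow(Add(1, X), -1), Add(3, X)) (Function('c')(X) = Mul(Add(X, Mul(3, Add(-1, 2))), Pow(Add(X, 1), -1)) = Mul(Add(X, Mul(3, 1)), Pow(Add(1, X), -1)) = Mul(Add(X, 3), Pow(Add(1, X), -1)) = Mul(Add(3, X), Pow(Add(1, X), -1)) = Mul(Pow(Add(1, X), -1), Add(3, X)))
Function('v')(l, t) = Add(Pow(t, 2), Mul(l, t)) (Function('v')(l, t) = Add(Mul(l, t), Pow(t, 2)) = Add(Pow(t, 2), Mul(l, t)))
Pow(Add(Function('v')(Function('c')(4), -260), 30153), -1) = Pow(Add(Mul(-260, Add(Mul(Pow(Add(1, 4), -1), Add(3, 4)), -260)), 30153), -1) = Pow(Add(Mul(-260, Add(Mul(Pow(5, -1), 7), -260)), 30153), -1) = Pow(Add(Mul(-260, Add(Mul(Rational(1, 5), 7), -260)), 30153), -1) = Pow(Add(Mul(-260, Add(Rational(7, 5), -260)), 30153), -1) = Pow(Add(Mul(-260, Rational(-1293, 5)), 30153), -1) = Pow(Add(67236, 30153), -1) = Pow(97389, -1) = Rational(1, 97389)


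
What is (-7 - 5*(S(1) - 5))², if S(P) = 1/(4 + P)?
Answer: 289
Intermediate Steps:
(-7 - 5*(S(1) - 5))² = (-7 - 5*(1/(4 + 1) - 5))² = (-7 - 5*(1/5 - 5))² = (-7 - 5*(⅕ - 5))² = (-7 - 5*(-24/5))² = (-7 + 24)² = 17² = 289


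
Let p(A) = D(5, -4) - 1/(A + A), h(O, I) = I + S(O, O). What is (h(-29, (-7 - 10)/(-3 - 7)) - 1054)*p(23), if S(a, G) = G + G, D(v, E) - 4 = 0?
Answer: -2031849/460 ≈ -4417.1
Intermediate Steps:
D(v, E) = 4 (D(v, E) = 4 + 0 = 4)
S(a, G) = 2*G
h(O, I) = I + 2*O
p(A) = 4 - 1/(2*A) (p(A) = 4 - 1/(A + A) = 4 - 1/(2*A))
(h(-29, (-7 - 10)/(-3 - 7)) - 1054)*p(23) = (((-7 - 10)/(-3 - 7) + 2*(-29)) - 1054)*(4 - ½/23) = ((-17/(-10) - 58) - 1054)*(4 - ½*1/23) = ((-17*(-⅒) - 58) - 1054)*(4 - 1/46) = ((17/10 - 58) - 1054)*(183/46) = (-563/10 - 1054)*(183/46) = -11103/10*183/46 = -2031849/460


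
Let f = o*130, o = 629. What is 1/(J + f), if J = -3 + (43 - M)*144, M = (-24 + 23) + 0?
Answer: 1/88103 ≈ 1.1350e-5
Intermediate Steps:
M = -1 (M = -1 + 0 = -1)
J = 6333 (J = -3 + (43 - 1*(-1))*144 = -3 + (43 + 1)*144 = -3 + 44*144 = -3 + 6336 = 6333)
f = 81770 (f = 629*130 = 81770)
1/(J + f) = 1/(6333 + 81770) = 1/88103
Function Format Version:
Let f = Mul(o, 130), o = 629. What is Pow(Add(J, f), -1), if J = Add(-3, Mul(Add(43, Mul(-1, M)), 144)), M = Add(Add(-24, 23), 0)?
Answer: Rational(1, 88103) ≈ 1.1350e-5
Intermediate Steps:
M = -1 (M = Add(-1, 0) = -1)
J = 6333 (J = Add(-3, Mul(Add(43, Mul(-1, -1)), 144)) = Add(-3, Mul(Add(43, 1), 144)) = Add(-3, Mul(44, 144)) = Add(-3, 6336) = 6333)
f = 81770 (f = Mul(629, 130) = 81770)
Pow(Add(J, f), -1) = Pow(Add(6333, 81770), -1) = Pow(88103, -1) = Rational(1, 88103)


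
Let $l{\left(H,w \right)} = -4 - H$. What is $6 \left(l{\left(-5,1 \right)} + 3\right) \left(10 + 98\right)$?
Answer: $2592$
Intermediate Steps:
$6 \left(l{\left(-5,1 \right)} + 3\right) \left(10 + 98\right) = 6 \left(\left(-4 - -5\right) + 3\right) \left(10 + 98\right) = 6 \left(\left(-4 + 5\right) + 3\right) 108 = 6 \left(1 + 3\right) 108 = 6 \cdot 4 \cdot 108 = 24 \cdot 108 = 2592$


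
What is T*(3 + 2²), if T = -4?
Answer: -28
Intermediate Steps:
T*(3 + 2²) = -4*(3 + 2²) = -4*(3 + 4) = -4*7 = -28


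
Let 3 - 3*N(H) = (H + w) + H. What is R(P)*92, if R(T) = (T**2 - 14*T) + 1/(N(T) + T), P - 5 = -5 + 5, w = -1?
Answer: -12328/3 ≈ -4109.3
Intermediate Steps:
N(H) = 4/3 - 2*H/3 (N(H) = 1 - ((H - 1) + H)/3 = 1 - ((-1 + H) + H)/3 = 1 - (-1 + 2*H)/3 = 1 + (1/3 - 2*H/3) = 4/3 - 2*H/3)
P = 5 (P = 5 + (-5 + 5) = 5 + 0 = 5)
R(T) = T**2 + 1/(4/3 + T/3) - 14*T (R(T) = (T**2 - 14*T) + 1/((4/3 - 2*T/3) + T) = (T**2 - 14*T) + 1/(4/3 + T/3) = T**2 + 1/(4/3 + T/3) - 14*T)
R(P)*92 = ((3 + 5**3 - 56*5 - 10*5**2)/(4 + 5))*92 = ((3 + 125 - 280 - 10*25)/9)*92 = ((3 + 125 - 280 - 250)/9)*92 = ((1/9)*(-402))*92 = -134/3*92 = -12328/3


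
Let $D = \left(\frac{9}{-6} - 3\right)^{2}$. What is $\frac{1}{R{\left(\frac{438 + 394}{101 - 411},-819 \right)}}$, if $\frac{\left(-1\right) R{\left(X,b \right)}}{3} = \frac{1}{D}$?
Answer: $- \frac{27}{4} \approx -6.75$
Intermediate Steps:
$D = \frac{81}{4}$ ($D = \left(9 \left(- \frac{1}{6}\right) - 3\right)^{2} = \left(- \frac{3}{2} - 3\right)^{2} = \left(- \frac{9}{2}\right)^{2} = \frac{81}{4} \approx 20.25$)
$R{\left(X,b \right)} = - \frac{4}{27}$ ($R{\left(X,b \right)} = - \frac{3}{\frac{81}{4}} = \left(-3\right) \frac{4}{81} = - \frac{4}{27}$)
$\frac{1}{R{\left(\frac{438 + 394}{101 - 411},-819 \right)}} = \frac{1}{- \frac{4}{27}} = - \frac{27}{4}$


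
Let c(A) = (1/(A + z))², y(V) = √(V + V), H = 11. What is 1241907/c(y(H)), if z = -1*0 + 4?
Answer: 47192466 + 9935256*√22 ≈ 9.3793e+7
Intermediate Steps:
y(V) = √2*√V (y(V) = √(2*V) = √2*√V)
z = 4 (z = 0 + 4 = 4)
c(A) = (4 + A)⁻² (c(A) = (1/(A + 4))² = (1/(4 + A))² = (4 + A)⁻²)
1241907/c(y(H)) = 1241907/((4 + √2*√11)⁻²) = 1241907/((4 + √22)⁻²) = 1241907*(4 + √22)²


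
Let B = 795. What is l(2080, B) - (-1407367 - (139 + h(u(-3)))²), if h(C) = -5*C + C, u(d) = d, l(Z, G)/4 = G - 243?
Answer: 1432376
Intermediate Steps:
l(Z, G) = -972 + 4*G (l(Z, G) = 4*(G - 243) = 4*(-243 + G) = -972 + 4*G)
h(C) = -4*C
l(2080, B) - (-1407367 - (139 + h(u(-3)))²) = (-972 + 4*795) - (-1407367 - (139 - 4*(-3))²) = (-972 + 3180) - (-1407367 - (139 + 12)²) = 2208 - (-1407367 - 1*151²) = 2208 - (-1407367 - 1*22801) = 2208 - (-1407367 - 22801) = 2208 - 1*(-1430168) = 2208 + 1430168 = 1432376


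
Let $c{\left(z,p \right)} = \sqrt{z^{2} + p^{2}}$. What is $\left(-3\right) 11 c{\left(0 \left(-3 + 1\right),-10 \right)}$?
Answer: $-330$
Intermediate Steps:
$c{\left(z,p \right)} = \sqrt{p^{2} + z^{2}}$
$\left(-3\right) 11 c{\left(0 \left(-3 + 1\right),-10 \right)} = \left(-3\right) 11 \sqrt{\left(-10\right)^{2} + \left(0 \left(-3 + 1\right)\right)^{2}} = - 33 \sqrt{100 + \left(0 \left(-2\right)\right)^{2}} = - 33 \sqrt{100 + 0^{2}} = - 33 \sqrt{100 + 0} = - 33 \sqrt{100} = \left(-33\right) 10 = -330$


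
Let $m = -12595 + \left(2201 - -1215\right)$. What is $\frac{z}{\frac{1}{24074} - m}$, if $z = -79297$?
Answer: $- \frac{1908995978}{220975247} \approx -8.639$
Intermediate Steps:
$m = -9179$ ($m = -12595 + \left(2201 + 1215\right) = -12595 + 3416 = -9179$)
$\frac{z}{\frac{1}{24074} - m} = - \frac{79297}{\frac{1}{24074} - -9179} = - \frac{79297}{\frac{1}{24074} + 9179} = - \frac{79297}{\frac{220975247}{24074}} = \left(-79297\right) \frac{24074}{220975247} = - \frac{1908995978}{220975247}$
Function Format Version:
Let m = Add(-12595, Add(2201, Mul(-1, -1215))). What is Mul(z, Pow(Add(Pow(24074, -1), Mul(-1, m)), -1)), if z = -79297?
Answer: Rational(-1908995978, 220975247) ≈ -8.6390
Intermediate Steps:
m = -9179 (m = Add(-12595, Add(2201, 1215)) = Add(-12595, 3416) = -9179)
Mul(z, Pow(Add(Pow(24074, -1), Mul(-1, m)), -1)) = Mul(-79297, Pow(Add(Pow(24074, -1), Mul(-1, -9179)), -1)) = Mul(-79297, Pow(Add(Rational(1, 24074), 9179), -1)) = Mul(-79297, Pow(Rational(220975247, 24074), -1)) = Mul(-79297, Rational(24074, 220975247)) = Rational(-1908995978, 220975247)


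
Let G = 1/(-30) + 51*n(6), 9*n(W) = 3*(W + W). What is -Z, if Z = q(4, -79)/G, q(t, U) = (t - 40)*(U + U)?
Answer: -170640/6119 ≈ -27.887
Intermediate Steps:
n(W) = 2*W/3 (n(W) = (3*(W + W))/9 = (3*(2*W))/9 = (6*W)/9 = 2*W/3)
q(t, U) = 2*U*(-40 + t) (q(t, U) = (-40 + t)*(2*U) = 2*U*(-40 + t))
G = 6119/30 (G = 1/(-30) + 51*((2/3)*6) = -1/30 + 51*4 = -1/30 + 204 = 6119/30 ≈ 203.97)
Z = 170640/6119 (Z = (2*(-79)*(-40 + 4))/(6119/30) = (2*(-79)*(-36))*(30/6119) = 5688*(30/6119) = 170640/6119 ≈ 27.887)
-Z = -1*170640/6119 = -170640/6119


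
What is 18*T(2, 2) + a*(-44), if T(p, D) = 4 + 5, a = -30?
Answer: 1482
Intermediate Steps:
T(p, D) = 9
18*T(2, 2) + a*(-44) = 18*9 - 30*(-44) = 162 + 1320 = 1482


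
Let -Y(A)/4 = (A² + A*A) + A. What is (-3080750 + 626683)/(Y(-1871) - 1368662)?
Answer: 2454067/29366306 ≈ 0.083567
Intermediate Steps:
Y(A) = -8*A² - 4*A (Y(A) = -4*((A² + A*A) + A) = -4*((A² + A²) + A) = -4*(2*A² + A) = -4*(A + 2*A²) = -8*A² - 4*A)
(-3080750 + 626683)/(Y(-1871) - 1368662) = (-3080750 + 626683)/(-4*(-1871)*(1 + 2*(-1871)) - 1368662) = -2454067/(-4*(-1871)*(1 - 3742) - 1368662) = -2454067/(-4*(-1871)*(-3741) - 1368662) = -2454067/(-27997644 - 1368662) = -2454067/(-29366306) = -2454067*(-1/29366306) = 2454067/29366306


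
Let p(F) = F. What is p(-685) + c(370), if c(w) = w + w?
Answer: 55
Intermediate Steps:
c(w) = 2*w
p(-685) + c(370) = -685 + 2*370 = -685 + 740 = 55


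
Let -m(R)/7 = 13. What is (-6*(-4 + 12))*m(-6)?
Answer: 4368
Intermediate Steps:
m(R) = -91 (m(R) = -7*13 = -91)
(-6*(-4 + 12))*m(-6) = -6*(-4 + 12)*(-91) = -6*8*(-91) = -48*(-91) = 4368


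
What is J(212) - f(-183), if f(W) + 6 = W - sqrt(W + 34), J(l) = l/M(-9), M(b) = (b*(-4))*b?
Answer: 15256/81 + I*sqrt(149) ≈ 188.35 + 12.207*I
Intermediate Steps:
M(b) = -4*b**2 (M(b) = (-4*b)*b = -4*b**2)
J(l) = -l/324 (J(l) = l/((-4*(-9)**2)) = l/((-4*81)) = l/(-324) = l*(-1/324) = -l/324)
f(W) = -6 + W - sqrt(34 + W) (f(W) = -6 + (W - sqrt(W + 34)) = -6 + (W - sqrt(34 + W)) = -6 + W - sqrt(34 + W))
J(212) - f(-183) = -1/324*212 - (-6 - 183 - sqrt(34 - 183)) = -53/81 - (-6 - 183 - sqrt(-149)) = -53/81 - (-6 - 183 - I*sqrt(149)) = -53/81 - (-189 - I*sqrt(149)) = -53/81 + (189 + I*sqrt(149)) = 15256/81 + I*sqrt(149)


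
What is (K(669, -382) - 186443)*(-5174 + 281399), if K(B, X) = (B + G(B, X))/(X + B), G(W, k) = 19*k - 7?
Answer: -14782384452825/287 ≈ -5.1507e+10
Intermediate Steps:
G(W, k) = -7 + 19*k
K(B, X) = (-7 + B + 19*X)/(B + X) (K(B, X) = (B + (-7 + 19*X))/(X + B) = (-7 + B + 19*X)/(B + X))
(K(669, -382) - 186443)*(-5174 + 281399) = ((-7 + 669 + 19*(-382))/(669 - 382) - 186443)*(-5174 + 281399) = ((-7 + 669 - 7258)/287 - 186443)*276225 = ((1/287)*(-6596) - 186443)*276225 = (-6596/287 - 186443)*276225 = -53515737/287*276225 = -14782384452825/287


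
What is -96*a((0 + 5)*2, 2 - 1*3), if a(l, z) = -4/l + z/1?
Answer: 672/5 ≈ 134.40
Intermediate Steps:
a(l, z) = z - 4/l (a(l, z) = -4/l + z*1 = -4/l + z = z - 4/l)
-96*a((0 + 5)*2, 2 - 1*3) = -96*((2 - 1*3) - 4*1/(2*(0 + 5))) = -96*((2 - 3) - 4/(5*2)) = -96*(-1 - 4/10) = -96*(-1 - 4*1/10) = -96*(-1 - 2/5) = -96*(-7/5) = 672/5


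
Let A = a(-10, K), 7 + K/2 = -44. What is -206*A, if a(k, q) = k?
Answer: 2060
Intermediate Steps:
K = -102 (K = -14 + 2*(-44) = -14 - 88 = -102)
A = -10
-206*A = -206*(-10) = 2060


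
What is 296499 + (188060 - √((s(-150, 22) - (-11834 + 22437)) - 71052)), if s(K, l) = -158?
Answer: 484559 - I*√81813 ≈ 4.8456e+5 - 286.03*I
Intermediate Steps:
296499 + (188060 - √((s(-150, 22) - (-11834 + 22437)) - 71052)) = 296499 + (188060 - √((-158 - (-11834 + 22437)) - 71052)) = 296499 + (188060 - √((-158 - 1*10603) - 71052)) = 296499 + (188060 - √((-158 - 10603) - 71052)) = 296499 + (188060 - √(-10761 - 71052)) = 296499 + (188060 - √(-81813)) = 296499 + (188060 - I*√81813) = 484559 - I*√81813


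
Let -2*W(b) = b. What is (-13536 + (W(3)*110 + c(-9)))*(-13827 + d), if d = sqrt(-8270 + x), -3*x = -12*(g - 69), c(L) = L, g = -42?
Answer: 189568170 - 13710*I*sqrt(8714) ≈ 1.8957e+8 - 1.2798e+6*I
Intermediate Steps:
W(b) = -b/2
x = -444 (x = -(-4)*(-42 - 69) = -(-4)*(-111) = -1/3*1332 = -444)
d = I*sqrt(8714) (d = sqrt(-8270 - 444) = sqrt(-8714) = I*sqrt(8714) ≈ 93.349*I)
(-13536 + (W(3)*110 + c(-9)))*(-13827 + d) = (-13536 + (-1/2*3*110 - 9))*(-13827 + I*sqrt(8714)) = (-13536 + (-3/2*110 - 9))*(-13827 + I*sqrt(8714)) = (-13536 + (-165 - 9))*(-13827 + I*sqrt(8714)) = (-13536 - 174)*(-13827 + I*sqrt(8714)) = -13710*(-13827 + I*sqrt(8714)) = 189568170 - 13710*I*sqrt(8714)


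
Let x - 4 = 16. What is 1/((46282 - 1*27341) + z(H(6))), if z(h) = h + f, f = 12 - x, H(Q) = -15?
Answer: 1/18918 ≈ 5.2860e-5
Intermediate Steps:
x = 20 (x = 4 + 16 = 20)
f = -8 (f = 12 - 1*20 = 12 - 20 = -8)
z(h) = -8 + h (z(h) = h - 8 = -8 + h)
1/((46282 - 1*27341) + z(H(6))) = 1/((46282 - 1*27341) + (-8 - 15)) = 1/((46282 - 27341) - 23) = 1/(18941 - 23) = 1/18918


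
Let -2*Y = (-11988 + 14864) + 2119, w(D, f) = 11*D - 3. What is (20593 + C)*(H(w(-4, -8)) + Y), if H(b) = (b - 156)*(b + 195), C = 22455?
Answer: -1400846492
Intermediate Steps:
w(D, f) = -3 + 11*D
H(b) = (-156 + b)*(195 + b)
Y = -4995/2 (Y = -((-11988 + 14864) + 2119)/2 = -(2876 + 2119)/2 = -½*4995 = -4995/2 ≈ -2497.5)
(20593 + C)*(H(w(-4, -8)) + Y) = (20593 + 22455)*((-30420 + (-3 + 11*(-4))² + 39*(-3 + 11*(-4))) - 4995/2) = 43048*((-30420 + (-3 - 44)² + 39*(-3 - 44)) - 4995/2) = 43048*((-30420 + (-47)² + 39*(-47)) - 4995/2) = 43048*((-30420 + 2209 - 1833) - 4995/2) = 43048*(-30044 - 4995/2) = 43048*(-65083/2) = -1400846492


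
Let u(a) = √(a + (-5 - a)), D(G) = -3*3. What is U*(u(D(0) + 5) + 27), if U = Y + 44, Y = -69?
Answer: -675 - 25*I*√5 ≈ -675.0 - 55.902*I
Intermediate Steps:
D(G) = -9
u(a) = I*√5 (u(a) = √(-5) = I*√5)
U = -25 (U = -69 + 44 = -25)
U*(u(D(0) + 5) + 27) = -25*(I*√5 + 27) = -25*(27 + I*√5) = -675 - 25*I*√5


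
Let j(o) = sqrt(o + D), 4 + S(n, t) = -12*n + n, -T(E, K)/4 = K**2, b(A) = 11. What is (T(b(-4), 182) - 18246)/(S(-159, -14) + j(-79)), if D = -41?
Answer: -1814102/21001 + 10396*I*sqrt(30)/105005 ≈ -86.382 + 0.54227*I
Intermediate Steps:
T(E, K) = -4*K**2
S(n, t) = -4 - 11*n (S(n, t) = -4 + (-12*n + n) = -4 - 11*n)
j(o) = sqrt(-41 + o) (j(o) = sqrt(o - 41) = sqrt(-41 + o))
(T(b(-4), 182) - 18246)/(S(-159, -14) + j(-79)) = (-4*182**2 - 18246)/((-4 - 11*(-159)) + sqrt(-41 - 79)) = (-4*33124 - 18246)/((-4 + 1749) + sqrt(-120)) = (-132496 - 18246)/(1745 + 2*I*sqrt(30)) = -150742/(1745 + 2*I*sqrt(30))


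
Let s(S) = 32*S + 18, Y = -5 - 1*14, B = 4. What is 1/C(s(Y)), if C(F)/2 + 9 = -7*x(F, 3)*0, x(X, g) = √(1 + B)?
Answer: -1/18 ≈ -0.055556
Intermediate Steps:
Y = -19 (Y = -5 - 14 = -19)
x(X, g) = √5 (x(X, g) = √(1 + 4) = √5)
s(S) = 18 + 32*S
C(F) = -18 (C(F) = -18 + 2*(-7*√5*0) = -18 + 2*0 = -18 + 0 = -18)
1/C(s(Y)) = 1/(-18) = -1/18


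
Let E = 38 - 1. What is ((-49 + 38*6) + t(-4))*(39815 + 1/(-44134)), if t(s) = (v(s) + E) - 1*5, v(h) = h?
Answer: 363739408263/44134 ≈ 8.2417e+6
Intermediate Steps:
E = 37
t(s) = 32 + s (t(s) = (s + 37) - 1*5 = (37 + s) - 5 = 32 + s)
((-49 + 38*6) + t(-4))*(39815 + 1/(-44134)) = ((-49 + 38*6) + (32 - 4))*(39815 + 1/(-44134)) = ((-49 + 228) + 28)*(39815 - 1/44134) = (179 + 28)*(1757195209/44134) = 207*(1757195209/44134) = 363739408263/44134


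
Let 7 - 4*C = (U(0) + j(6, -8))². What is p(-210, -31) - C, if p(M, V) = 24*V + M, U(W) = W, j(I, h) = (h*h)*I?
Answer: 143633/4 ≈ 35908.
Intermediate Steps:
j(I, h) = I*h² (j(I, h) = h²*I = I*h²)
p(M, V) = M + 24*V
C = -147449/4 (C = 7/4 - (0 + 6*(-8)²)²/4 = 7/4 - (0 + 6*64)²/4 = 7/4 - (0 + 384)²/4 = 7/4 - ¼*384² = 7/4 - ¼*147456 = 7/4 - 36864 = -147449/4 ≈ -36862.)
p(-210, -31) - C = (-210 + 24*(-31)) - 1*(-147449/4) = (-210 - 744) + 147449/4 = -954 + 147449/4 = 143633/4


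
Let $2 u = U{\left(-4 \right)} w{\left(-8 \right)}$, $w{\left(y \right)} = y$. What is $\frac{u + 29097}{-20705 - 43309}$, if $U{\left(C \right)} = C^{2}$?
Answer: $- \frac{29033}{64014} \approx -0.45354$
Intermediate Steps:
$u = -64$ ($u = \frac{\left(-4\right)^{2} \left(-8\right)}{2} = \frac{16 \left(-8\right)}{2} = \frac{1}{2} \left(-128\right) = -64$)
$\frac{u + 29097}{-20705 - 43309} = \frac{-64 + 29097}{-20705 - 43309} = \frac{29033}{-64014} = 29033 \left(- \frac{1}{64014}\right) = - \frac{29033}{64014}$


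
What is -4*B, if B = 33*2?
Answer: -264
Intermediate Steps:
B = 66
-4*B = -4*66 = -264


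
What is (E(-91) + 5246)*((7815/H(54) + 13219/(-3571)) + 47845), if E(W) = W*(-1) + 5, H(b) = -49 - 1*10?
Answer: 53696330543298/210689 ≈ 2.5486e+8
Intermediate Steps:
H(b) = -59 (H(b) = -49 - 10 = -59)
E(W) = 5 - W (E(W) = -W + 5 = 5 - W)
(E(-91) + 5246)*((7815/H(54) + 13219/(-3571)) + 47845) = ((5 - 1*(-91)) + 5246)*((7815/(-59) + 13219/(-3571)) + 47845) = ((5 + 91) + 5246)*((7815*(-1/59) + 13219*(-1/3571)) + 47845) = (96 + 5246)*((-7815/59 - 13219/3571) + 47845) = 5342*(-28687286/210689 + 47845) = 5342*(10051727919/210689) = 53696330543298/210689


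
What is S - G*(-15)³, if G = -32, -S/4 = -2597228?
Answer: 10280912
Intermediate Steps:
S = 10388912 (S = -4*(-2597228) = 10388912)
S - G*(-15)³ = 10388912 - (-32)*(-15)³ = 10388912 - (-32)*(-3375) = 10388912 - 1*108000 = 10388912 - 108000 = 10280912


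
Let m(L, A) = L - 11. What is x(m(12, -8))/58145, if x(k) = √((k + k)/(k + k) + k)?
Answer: √2/58145 ≈ 2.4322e-5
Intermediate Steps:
m(L, A) = -11 + L
x(k) = √(1 + k) (x(k) = √((2*k)/((2*k)) + k) = √((2*k)*(1/(2*k)) + k) = √(1 + k))
x(m(12, -8))/58145 = √(1 + (-11 + 12))/58145 = √(1 + 1)*(1/58145) = √2*(1/58145) = √2/58145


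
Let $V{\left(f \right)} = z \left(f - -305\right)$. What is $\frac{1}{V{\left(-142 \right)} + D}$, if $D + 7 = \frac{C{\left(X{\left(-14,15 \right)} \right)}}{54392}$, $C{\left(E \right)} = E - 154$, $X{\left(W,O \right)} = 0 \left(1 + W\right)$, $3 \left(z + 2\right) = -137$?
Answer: $- \frac{81588}{634482911} \approx -0.00012859$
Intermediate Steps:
$z = - \frac{143}{3}$ ($z = -2 + \frac{1}{3} \left(-137\right) = -2 - \frac{137}{3} = - \frac{143}{3} \approx -47.667$)
$V{\left(f \right)} = - \frac{43615}{3} - \frac{143 f}{3}$ ($V{\left(f \right)} = - \frac{143 \left(f - -305\right)}{3} = - \frac{143 \left(f + 305\right)}{3} = - \frac{143 \left(305 + f\right)}{3} = - \frac{43615}{3} - \frac{143 f}{3}$)
$X{\left(W,O \right)} = 0$
$C{\left(E \right)} = -154 + E$ ($C{\left(E \right)} = E - 154 = -154 + E$)
$D = - \frac{190449}{27196}$ ($D = -7 + \frac{-154 + 0}{54392} = -7 - \frac{77}{27196} = - \frac{190449}{27196} \approx -7.0028$)
$\frac{1}{V{\left(-142 \right)} + D} = \frac{1}{\left(- \frac{43615}{3} - - \frac{20306}{3}\right) - \frac{190449}{27196}} = \frac{1}{\left(- \frac{43615}{3} + \frac{20306}{3}\right) - \frac{190449}{27196}} = \frac{1}{- \frac{23309}{3} - \frac{190449}{27196}} = \frac{1}{- \frac{634482911}{81588}} = - \frac{81588}{634482911}$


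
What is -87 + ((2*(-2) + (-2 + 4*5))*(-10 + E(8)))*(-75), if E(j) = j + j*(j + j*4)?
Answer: -333987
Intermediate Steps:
E(j) = j + 5*j**2 (E(j) = j + j*(j + 4*j) = j + j*(5*j) = j + 5*j**2)
-87 + ((2*(-2) + (-2 + 4*5))*(-10 + E(8)))*(-75) = -87 + ((2*(-2) + (-2 + 4*5))*(-10 + 8*(1 + 5*8)))*(-75) = -87 + ((-4 + (-2 + 20))*(-10 + 8*(1 + 40)))*(-75) = -87 + ((-4 + 18)*(-10 + 8*41))*(-75) = -87 + (14*(-10 + 328))*(-75) = -87 + (14*318)*(-75) = -87 + 4452*(-75) = -87 - 333900 = -333987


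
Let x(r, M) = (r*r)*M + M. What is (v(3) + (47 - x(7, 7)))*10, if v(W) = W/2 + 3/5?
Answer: -3009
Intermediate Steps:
x(r, M) = M + M*r² (x(r, M) = r²*M + M = M*r² + M = M + M*r²)
v(W) = ⅗ + W/2 (v(W) = W*(½) + 3*(⅕) = W/2 + ⅗ = ⅗ + W/2)
(v(3) + (47 - x(7, 7)))*10 = ((⅗ + (½)*3) + (47 - 7*(1 + 7²)))*10 = ((⅗ + 3/2) + (47 - 7*(1 + 49)))*10 = (21/10 + (47 - 7*50))*10 = (21/10 + (47 - 1*350))*10 = (21/10 + (47 - 350))*10 = (21/10 - 303)*10 = -3009/10*10 = -3009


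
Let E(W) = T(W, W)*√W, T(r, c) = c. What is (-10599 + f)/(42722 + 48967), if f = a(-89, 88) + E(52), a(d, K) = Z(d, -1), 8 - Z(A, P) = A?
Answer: -10502/91689 + 8*√13/7053 ≈ -0.11045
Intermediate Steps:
Z(A, P) = 8 - A
a(d, K) = 8 - d
E(W) = W^(3/2) (E(W) = W*√W = W^(3/2))
f = 97 + 104*√13 (f = (8 - 1*(-89)) + 52^(3/2) = (8 + 89) + 104*√13 = 97 + 104*√13 ≈ 471.98)
(-10599 + f)/(42722 + 48967) = (-10599 + (97 + 104*√13))/(42722 + 48967) = (-10502 + 104*√13)/91689 = (-10502 + 104*√13)*(1/91689) = -10502/91689 + 8*√13/7053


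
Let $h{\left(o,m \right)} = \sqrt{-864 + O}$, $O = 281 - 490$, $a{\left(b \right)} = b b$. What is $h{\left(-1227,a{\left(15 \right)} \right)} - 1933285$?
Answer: $-1933285 + i \sqrt{1073} \approx -1.9333 \cdot 10^{6} + 32.757 i$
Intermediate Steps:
$a{\left(b \right)} = b^{2}$
$O = -209$ ($O = 281 - 490 = -209$)
$h{\left(o,m \right)} = i \sqrt{1073}$ ($h{\left(o,m \right)} = \sqrt{-864 - 209} = \sqrt{-1073} = i \sqrt{1073}$)
$h{\left(-1227,a{\left(15 \right)} \right)} - 1933285 = i \sqrt{1073} - 1933285 = -1933285 + i \sqrt{1073}$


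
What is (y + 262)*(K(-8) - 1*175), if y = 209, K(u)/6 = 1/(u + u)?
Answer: -660813/8 ≈ -82602.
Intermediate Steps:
K(u) = 3/u (K(u) = 6/(u + u) = 6/((2*u)) = 6*(1/(2*u)) = 3/u)
(y + 262)*(K(-8) - 1*175) = (209 + 262)*(3/(-8) - 1*175) = 471*(3*(-1/8) - 175) = 471*(-3/8 - 175) = 471*(-1403/8) = -660813/8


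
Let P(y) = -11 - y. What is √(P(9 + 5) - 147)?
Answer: 2*I*√43 ≈ 13.115*I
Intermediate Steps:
√(P(9 + 5) - 147) = √((-11 - (9 + 5)) - 147) = √((-11 - 1*14) - 147) = √((-11 - 14) - 147) = √(-25 - 147) = √(-172) = 2*I*√43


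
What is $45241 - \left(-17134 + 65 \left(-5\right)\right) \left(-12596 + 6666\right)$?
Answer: $-103486629$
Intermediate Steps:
$45241 - \left(-17134 + 65 \left(-5\right)\right) \left(-12596 + 6666\right) = 45241 - \left(-17134 - 325\right) \left(-5930\right) = 45241 - \left(-17459\right) \left(-5930\right) = 45241 - 103531870 = -103486629$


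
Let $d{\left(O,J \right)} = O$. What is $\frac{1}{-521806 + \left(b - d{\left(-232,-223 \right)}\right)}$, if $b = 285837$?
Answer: $- \frac{1}{235737} \approx -4.242 \cdot 10^{-6}$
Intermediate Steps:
$\frac{1}{-521806 + \left(b - d{\left(-232,-223 \right)}\right)} = \frac{1}{-521806 + \left(285837 - -232\right)} = \frac{1}{-521806 + \left(285837 + 232\right)} = \frac{1}{-521806 + 286069} = \frac{1}{-235737} = - \frac{1}{235737}$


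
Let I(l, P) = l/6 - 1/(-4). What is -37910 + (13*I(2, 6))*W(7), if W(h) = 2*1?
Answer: -227369/6 ≈ -37895.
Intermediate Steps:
I(l, P) = ¼ + l/6 (I(l, P) = l*(⅙) - 1*(-¼) = l/6 + ¼ = ¼ + l/6)
W(h) = 2
-37910 + (13*I(2, 6))*W(7) = -37910 + (13*(¼ + (⅙)*2))*2 = -37910 + (13*(¼ + ⅓))*2 = -37910 + (13*(7/12))*2 = -37910 + (91/12)*2 = -37910 + 91/6 = -227369/6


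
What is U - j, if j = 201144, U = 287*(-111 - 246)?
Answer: -303603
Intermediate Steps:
U = -102459 (U = 287*(-357) = -102459)
U - j = -102459 - 1*201144 = -102459 - 201144 = -303603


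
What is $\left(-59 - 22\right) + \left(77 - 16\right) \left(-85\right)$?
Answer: $-5266$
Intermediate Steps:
$\left(-59 - 22\right) + \left(77 - 16\right) \left(-85\right) = \left(-59 - 22\right) + 61 \left(-85\right) = -81 - 5185 = -5266$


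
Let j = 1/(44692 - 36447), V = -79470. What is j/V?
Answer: -1/655230150 ≈ -1.5262e-9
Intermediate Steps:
j = 1/8245 ≈ 0.00012129
j/V = (1/8245)/(-79470) = (1/8245)*(-1/79470) = -1/655230150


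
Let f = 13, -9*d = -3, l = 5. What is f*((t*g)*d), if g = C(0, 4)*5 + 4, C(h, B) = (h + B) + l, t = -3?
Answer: -637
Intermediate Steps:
d = ⅓ (d = -⅑*(-3) = ⅓ ≈ 0.33333)
C(h, B) = 5 + B + h (C(h, B) = (h + B) + 5 = (B + h) + 5 = 5 + B + h)
g = 49 (g = (5 + 4 + 0)*5 + 4 = 9*5 + 4 = 45 + 4 = 49)
f*((t*g)*d) = 13*(-3*49*(⅓)) = 13*(-147*⅓) = 13*(-49) = -637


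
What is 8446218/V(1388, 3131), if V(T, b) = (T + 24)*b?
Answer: 4223109/2210486 ≈ 1.9105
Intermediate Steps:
V(T, b) = b*(24 + T) (V(T, b) = (24 + T)*b = b*(24 + T))
8446218/V(1388, 3131) = 8446218/((3131*(24 + 1388))) = 8446218/((3131*1412)) = 8446218/4420972 = 8446218*(1/4420972) = 4223109/2210486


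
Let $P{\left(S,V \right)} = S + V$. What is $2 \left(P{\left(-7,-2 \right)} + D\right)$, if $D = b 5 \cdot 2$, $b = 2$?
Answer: $22$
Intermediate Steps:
$D = 20$ ($D = 2 \cdot 5 \cdot 2 = 10 \cdot 2 = 20$)
$2 \left(P{\left(-7,-2 \right)} + D\right) = 2 \left(\left(-7 - 2\right) + 20\right) = 2 \left(-9 + 20\right) = 2 \cdot 11 = 22$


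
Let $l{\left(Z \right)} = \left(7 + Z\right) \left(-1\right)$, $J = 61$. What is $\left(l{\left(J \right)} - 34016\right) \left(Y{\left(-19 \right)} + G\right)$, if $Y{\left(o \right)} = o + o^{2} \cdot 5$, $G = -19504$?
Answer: $603900312$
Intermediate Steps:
$Y{\left(o \right)} = o + 5 o^{2}$
$l{\left(Z \right)} = -7 - Z$
$\left(l{\left(J \right)} - 34016\right) \left(Y{\left(-19 \right)} + G\right) = \left(\left(-7 - 61\right) - 34016\right) \left(- 19 \left(1 + 5 \left(-19\right)\right) - 19504\right) = \left(\left(-7 - 61\right) - 34016\right) \left(- 19 \left(1 - 95\right) - 19504\right) = \left(-68 - 34016\right) \left(\left(-19\right) \left(-94\right) - 19504\right) = - 34084 \left(1786 - 19504\right) = \left(-34084\right) \left(-17718\right) = 603900312$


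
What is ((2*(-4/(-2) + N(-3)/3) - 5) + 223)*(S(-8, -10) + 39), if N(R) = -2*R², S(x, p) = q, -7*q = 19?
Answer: 7620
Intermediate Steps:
q = -19/7 (q = -⅐*19 = -19/7 ≈ -2.7143)
S(x, p) = -19/7
((2*(-4/(-2) + N(-3)/3) - 5) + 223)*(S(-8, -10) + 39) = ((2*(-4/(-2) - 2*(-3)²/3) - 5) + 223)*(-19/7 + 39) = ((2*(-4*(-½) - 2*9*(⅓)) - 5) + 223)*(254/7) = ((2*(2 - 18*⅓) - 5) + 223)*(254/7) = ((2*(2 - 6) - 5) + 223)*(254/7) = ((2*(-4) - 5) + 223)*(254/7) = ((-8 - 5) + 223)*(254/7) = (-13 + 223)*(254/7) = 210*(254/7) = 7620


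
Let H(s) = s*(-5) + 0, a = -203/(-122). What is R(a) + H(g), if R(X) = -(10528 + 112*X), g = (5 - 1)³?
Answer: -673096/61 ≈ -11034.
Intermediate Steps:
a = 203/122 (a = -203*(-1/122) = 203/122 ≈ 1.6639)
g = 64 (g = 4³ = 64)
H(s) = -5*s (H(s) = -5*s + 0 = -5*s)
R(X) = -10528 - 112*X (R(X) = -112*(94 + X) = -10528 - 112*X)
R(a) + H(g) = (-10528 - 112*203/122) - 5*64 = (-10528 - 11368/61) - 320 = -653576/61 - 320 = -673096/61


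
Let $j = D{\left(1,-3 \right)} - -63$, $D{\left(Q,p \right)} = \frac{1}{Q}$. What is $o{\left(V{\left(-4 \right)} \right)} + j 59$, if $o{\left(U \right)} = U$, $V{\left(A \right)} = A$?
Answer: $3772$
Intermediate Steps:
$j = 64$ ($j = 1^{-1} - -63 = 1 + 63 = 64$)
$o{\left(V{\left(-4 \right)} \right)} + j 59 = -4 + 64 \cdot 59 = -4 + 3776 = 3772$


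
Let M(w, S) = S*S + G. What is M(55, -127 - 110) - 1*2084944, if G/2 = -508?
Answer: -2029791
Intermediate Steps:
G = -1016 (G = 2*(-508) = -1016)
M(w, S) = -1016 + S**2 (M(w, S) = S*S - 1016 = S**2 - 1016 = -1016 + S**2)
M(55, -127 - 110) - 1*2084944 = (-1016 + (-127 - 110)**2) - 1*2084944 = (-1016 + (-237)**2) - 2084944 = (-1016 + 56169) - 2084944 = 55153 - 2084944 = -2029791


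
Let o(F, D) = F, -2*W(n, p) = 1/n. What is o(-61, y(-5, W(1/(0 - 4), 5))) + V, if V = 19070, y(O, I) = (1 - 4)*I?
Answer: 19009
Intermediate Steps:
W(n, p) = -1/(2*n)
y(O, I) = -3*I
o(-61, y(-5, W(1/(0 - 4), 5))) + V = -61 + 19070 = 19009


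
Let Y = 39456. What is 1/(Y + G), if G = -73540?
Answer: -1/34084 ≈ -2.9339e-5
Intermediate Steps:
1/(Y + G) = 1/(39456 - 73540) = 1/(-34084) = -1/34084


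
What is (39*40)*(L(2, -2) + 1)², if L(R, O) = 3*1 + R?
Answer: 56160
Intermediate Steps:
L(R, O) = 3 + R
(39*40)*(L(2, -2) + 1)² = (39*40)*((3 + 2) + 1)² = 1560*(5 + 1)² = 1560*6² = 1560*36 = 56160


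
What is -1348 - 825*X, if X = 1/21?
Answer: -9711/7 ≈ -1387.3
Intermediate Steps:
X = 1/21 ≈ 0.047619
-1348 - 825*X = -1348 - 825*1/21 = -1348 - 275/7 = -9711/7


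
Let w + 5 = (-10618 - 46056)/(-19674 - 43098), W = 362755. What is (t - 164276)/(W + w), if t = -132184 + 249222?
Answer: -1482611868/11385299837 ≈ -0.13022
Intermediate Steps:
t = 117038
w = -128593/31386 (w = -5 + (-10618 - 46056)/(-19674 - 43098) = -5 - 56674/(-62772) = -5 - 56674*(-1/62772) = -5 + 28337/31386 = -128593/31386 ≈ -4.0971)
(t - 164276)/(W + w) = (117038 - 164276)/(362755 - 128593/31386) = -47238/11385299837/31386 = -47238*31386/11385299837 = -1482611868/11385299837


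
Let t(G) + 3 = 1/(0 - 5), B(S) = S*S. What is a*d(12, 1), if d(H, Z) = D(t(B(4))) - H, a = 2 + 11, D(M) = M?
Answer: -988/5 ≈ -197.60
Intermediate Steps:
B(S) = S²
t(G) = -16/5 (t(G) = -3 + 1/(0 - 5) = -3 + 1/(-5) = -3 - ⅕ = -16/5)
a = 13
d(H, Z) = -16/5 - H
a*d(12, 1) = 13*(-16/5 - 1*12) = 13*(-16/5 - 12) = 13*(-76/5) = -988/5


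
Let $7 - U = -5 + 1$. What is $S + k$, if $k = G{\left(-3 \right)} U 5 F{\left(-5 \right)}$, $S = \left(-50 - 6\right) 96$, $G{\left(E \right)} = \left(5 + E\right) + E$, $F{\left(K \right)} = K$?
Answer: $-5101$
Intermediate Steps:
$U = 11$ ($U = 7 - \left(-5 + 1\right) = 7 - -4 = 7 + 4 = 11$)
$G{\left(E \right)} = 5 + 2 E$
$S = -5376$ ($S = \left(-56\right) 96 = -5376$)
$k = 275$ ($k = \left(5 + 2 \left(-3\right)\right) 11 \cdot 5 \left(-5\right) = \left(5 - 6\right) 55 \left(-5\right) = \left(-1\right) \left(-275\right) = 275$)
$S + k = -5376 + 275 = -5101$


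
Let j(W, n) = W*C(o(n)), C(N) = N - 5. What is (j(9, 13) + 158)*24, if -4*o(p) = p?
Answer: 2010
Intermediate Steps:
o(p) = -p/4
C(N) = -5 + N
j(W, n) = W*(-5 - n/4)
(j(9, 13) + 158)*24 = (-¼*9*(20 + 13) + 158)*24 = (-¼*9*33 + 158)*24 = (-297/4 + 158)*24 = (335/4)*24 = 2010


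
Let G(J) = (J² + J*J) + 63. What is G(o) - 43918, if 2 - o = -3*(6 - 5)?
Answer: -43805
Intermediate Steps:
o = 5 (o = 2 - (-3)*(6 - 5) = 2 - (-3) = 2 - 1*(-3) = 2 + 3 = 5)
G(J) = 63 + 2*J² (G(J) = (J² + J²) + 63 = 2*J² + 63 = 63 + 2*J²)
G(o) - 43918 = (63 + 2*5²) - 43918 = (63 + 2*25) - 43918 = (63 + 50) - 43918 = 113 - 43918 = -43805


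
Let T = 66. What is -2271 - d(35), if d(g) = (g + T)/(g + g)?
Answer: -159071/70 ≈ -2272.4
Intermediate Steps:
d(g) = (66 + g)/(2*g) (d(g) = (g + 66)/(g + g) = (66 + g)/((2*g)) = (66 + g)*(1/(2*g)) = (66 + g)/(2*g))
-2271 - d(35) = -2271 - (66 + 35)/(2*35) = -2271 - 101/(2*35) = -2271 - 1*101/70 = -2271 - 101/70 = -159071/70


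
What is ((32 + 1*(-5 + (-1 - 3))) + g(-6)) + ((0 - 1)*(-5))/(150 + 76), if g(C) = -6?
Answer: 3847/226 ≈ 17.022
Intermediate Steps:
((32 + 1*(-5 + (-1 - 3))) + g(-6)) + ((0 - 1)*(-5))/(150 + 76) = ((32 + 1*(-5 + (-1 - 3))) - 6) + ((0 - 1)*(-5))/(150 + 76) = ((32 + 1*(-5 - 4)) - 6) + (-1*(-5))/226 = ((32 + 1*(-9)) - 6) + (1/226)*5 = ((32 - 9) - 6) + 5/226 = (23 - 6) + 5/226 = 17 + 5/226 = 3847/226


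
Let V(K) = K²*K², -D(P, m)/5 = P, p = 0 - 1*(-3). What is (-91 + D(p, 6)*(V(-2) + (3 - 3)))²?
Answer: 109561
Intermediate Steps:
p = 3 (p = 0 + 3 = 3)
D(P, m) = -5*P
V(K) = K⁴
(-91 + D(p, 6)*(V(-2) + (3 - 3)))² = (-91 + (-5*3)*((-2)⁴ + (3 - 3)))² = (-91 - 15*(16 + 0))² = (-91 - 15*16)² = (-91 - 240)² = (-331)² = 109561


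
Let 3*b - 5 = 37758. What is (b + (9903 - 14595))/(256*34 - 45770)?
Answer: -23687/111198 ≈ -0.21302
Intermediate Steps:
b = 37763/3 (b = 5/3 + (1/3)*37758 = 5/3 + 12586 = 37763/3 ≈ 12588.)
(b + (9903 - 14595))/(256*34 - 45770) = (37763/3 + (9903 - 14595))/(256*34 - 45770) = (37763/3 - 4692)/(8704 - 45770) = (23687/3)/(-37066) = (23687/3)*(-1/37066) = -23687/111198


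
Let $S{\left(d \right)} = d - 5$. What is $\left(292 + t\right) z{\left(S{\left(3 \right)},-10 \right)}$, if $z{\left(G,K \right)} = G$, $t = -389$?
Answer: $194$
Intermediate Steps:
$S{\left(d \right)} = -5 + d$ ($S{\left(d \right)} = d - 5 = -5 + d$)
$\left(292 + t\right) z{\left(S{\left(3 \right)},-10 \right)} = \left(292 - 389\right) \left(-5 + 3\right) = \left(-97\right) \left(-2\right) = 194$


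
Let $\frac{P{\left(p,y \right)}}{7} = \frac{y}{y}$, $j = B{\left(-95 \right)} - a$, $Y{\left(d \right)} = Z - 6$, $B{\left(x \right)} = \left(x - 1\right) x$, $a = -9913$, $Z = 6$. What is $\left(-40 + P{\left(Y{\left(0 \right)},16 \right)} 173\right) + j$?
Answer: $20204$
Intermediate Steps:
$B{\left(x \right)} = x \left(-1 + x\right)$ ($B{\left(x \right)} = \left(-1 + x\right) x = x \left(-1 + x\right)$)
$Y{\left(d \right)} = 0$ ($Y{\left(d \right)} = 6 - 6 = 0$)
$j = 19033$ ($j = - 95 \left(-1 - 95\right) - -9913 = \left(-95\right) \left(-96\right) + 9913 = 9120 + 9913 = 19033$)
$P{\left(p,y \right)} = 7$ ($P{\left(p,y \right)} = 7 \frac{y}{y} = 7 \cdot 1 = 7$)
$\left(-40 + P{\left(Y{\left(0 \right)},16 \right)} 173\right) + j = \left(-40 + 7 \cdot 173\right) + 19033 = \left(-40 + 1211\right) + 19033 = 1171 + 19033 = 20204$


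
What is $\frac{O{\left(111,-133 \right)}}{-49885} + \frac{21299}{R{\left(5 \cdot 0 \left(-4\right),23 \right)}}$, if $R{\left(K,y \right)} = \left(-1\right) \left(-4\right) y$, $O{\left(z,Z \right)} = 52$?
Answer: $\frac{1062495831}{4589420} \approx 231.51$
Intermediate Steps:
$R{\left(K,y \right)} = 4 y$
$\frac{O{\left(111,-133 \right)}}{-49885} + \frac{21299}{R{\left(5 \cdot 0 \left(-4\right),23 \right)}} = \frac{52}{-49885} + \frac{21299}{4 \cdot 23} = 52 \left(- \frac{1}{49885}\right) + \frac{21299}{92} = - \frac{52}{49885} + 21299 \cdot \frac{1}{92} = - \frac{52}{49885} + \frac{21299}{92} = \frac{1062495831}{4589420}$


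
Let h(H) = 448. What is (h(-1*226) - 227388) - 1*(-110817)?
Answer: -116123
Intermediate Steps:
(h(-1*226) - 227388) - 1*(-110817) = (448 - 227388) - 1*(-110817) = -226940 + 110817 = -116123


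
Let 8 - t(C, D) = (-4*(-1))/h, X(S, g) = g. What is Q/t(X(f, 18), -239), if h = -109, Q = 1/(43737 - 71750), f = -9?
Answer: -1/225132 ≈ -4.4418e-6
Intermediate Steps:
Q = -1/28013 (Q = 1/(-28013) = -1/28013 ≈ -3.5698e-5)
t(C, D) = 876/109 (t(C, D) = 8 - (-4*(-1))/(-109) = 8 - 4*(-1)/109 = 8 - 1*(-4/109) = 8 + 4/109 = 876/109)
Q/t(X(f, 18), -239) = -1/(28013*876/109) = -1/28013*109/876 = -1/225132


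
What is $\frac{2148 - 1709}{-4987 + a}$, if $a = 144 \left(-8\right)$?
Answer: $- \frac{439}{6139} \approx -0.07151$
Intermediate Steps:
$a = -1152$
$\frac{2148 - 1709}{-4987 + a} = \frac{2148 - 1709}{-4987 - 1152} = \frac{439}{-6139} = 439 \left(- \frac{1}{6139}\right) = - \frac{439}{6139}$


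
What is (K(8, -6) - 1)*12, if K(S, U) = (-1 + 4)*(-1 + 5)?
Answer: 132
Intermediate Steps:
K(S, U) = 12 (K(S, U) = 3*4 = 12)
(K(8, -6) - 1)*12 = (12 - 1)*12 = 11*12 = 132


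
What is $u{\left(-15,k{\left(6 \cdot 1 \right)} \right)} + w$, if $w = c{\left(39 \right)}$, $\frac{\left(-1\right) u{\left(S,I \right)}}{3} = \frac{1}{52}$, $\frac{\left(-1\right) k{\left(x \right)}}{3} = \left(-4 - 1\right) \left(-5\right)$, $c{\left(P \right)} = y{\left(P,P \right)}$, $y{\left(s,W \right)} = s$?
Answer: $\frac{2025}{52} \approx 38.942$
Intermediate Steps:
$c{\left(P \right)} = P$
$k{\left(x \right)} = -75$ ($k{\left(x \right)} = - 3 \left(-4 - 1\right) \left(-5\right) = - 3 \left(\left(-5\right) \left(-5\right)\right) = \left(-3\right) 25 = -75$)
$u{\left(S,I \right)} = - \frac{3}{52}$
$w = 39$
$u{\left(-15,k{\left(6 \cdot 1 \right)} \right)} + w = - \frac{3}{52} + 39 = \frac{2025}{52}$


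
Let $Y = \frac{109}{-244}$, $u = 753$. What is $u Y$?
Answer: $- \frac{82077}{244} \approx -336.38$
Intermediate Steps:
$Y = - \frac{109}{244}$ ($Y = 109 \left(- \frac{1}{244}\right) = - \frac{109}{244} \approx -0.44672$)
$u Y = 753 \left(- \frac{109}{244}\right) = - \frac{82077}{244}$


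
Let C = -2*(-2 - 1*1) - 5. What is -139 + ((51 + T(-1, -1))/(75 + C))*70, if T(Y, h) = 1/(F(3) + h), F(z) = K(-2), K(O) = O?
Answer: -277/3 ≈ -92.333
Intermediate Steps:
F(z) = -2
T(Y, h) = 1/(-2 + h)
C = 1 (C = -2*(-2 - 1) - 5 = -2*(-3) - 5 = 6 - 5 = 1)
-139 + ((51 + T(-1, -1))/(75 + C))*70 = -139 + ((51 + 1/(-2 - 1))/(75 + 1))*70 = -139 + ((51 + 1/(-3))/76)*70 = -139 + ((51 - ⅓)*(1/76))*70 = -139 + ((152/3)*(1/76))*70 = -139 + (⅔)*70 = -139 + 140/3 = -277/3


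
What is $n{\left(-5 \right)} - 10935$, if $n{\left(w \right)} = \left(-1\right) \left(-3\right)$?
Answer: $-10932$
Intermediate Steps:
$n{\left(w \right)} = 3$
$n{\left(-5 \right)} - 10935 = 3 - 10935 = -10932$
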